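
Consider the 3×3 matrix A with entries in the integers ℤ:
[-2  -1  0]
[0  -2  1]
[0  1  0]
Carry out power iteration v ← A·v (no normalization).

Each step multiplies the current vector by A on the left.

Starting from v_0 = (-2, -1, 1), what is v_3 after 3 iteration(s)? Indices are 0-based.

v_0 = (-2, -1, 1).
v_1 = A·v_0 = (5, 3, -1).
v_2 = A·v_1 = (-13, -7, 3).
v_3 = A·v_2 = (33, 17, -7).

v_3 = (33, 17, -7)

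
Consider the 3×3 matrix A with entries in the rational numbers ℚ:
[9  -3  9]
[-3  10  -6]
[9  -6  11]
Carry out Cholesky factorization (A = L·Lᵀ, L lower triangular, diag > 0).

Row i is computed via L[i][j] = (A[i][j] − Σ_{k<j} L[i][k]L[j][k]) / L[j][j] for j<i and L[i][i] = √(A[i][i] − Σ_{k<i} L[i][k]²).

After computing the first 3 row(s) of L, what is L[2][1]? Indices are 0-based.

L[2][1] = -1

Step 1: L[0][0] = √(9) = 3.
  L[1][0] = (-3) / L[0][0] = -1.
Step 2: L[1][1] = √(9) = 3.
  L[2][0] = (9) / L[0][0] = 3.
  L[2][1] = (-3) / L[1][1] = -1.
Step 3: L[2][2] = √(1) = 1.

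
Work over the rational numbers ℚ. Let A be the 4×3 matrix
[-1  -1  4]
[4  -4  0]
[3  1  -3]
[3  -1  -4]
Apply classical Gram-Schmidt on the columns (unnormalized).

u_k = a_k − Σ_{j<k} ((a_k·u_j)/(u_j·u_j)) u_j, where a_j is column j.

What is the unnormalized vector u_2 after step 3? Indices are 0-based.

u_2 = (19/11, 4/11, 18/11, -17/11)

Step 1: u_0 = a_0 = (-1, 4, 3, 3).
Step 2: u_1 = a_1 − (-3/7)·u_0 = (-10/7, -16/7, 16/7, 2/7).
Step 3: u_2 = a_2 − (-5/7)·u_0 − (-12/11)·u_1 = (19/11, 4/11, 18/11, -17/11).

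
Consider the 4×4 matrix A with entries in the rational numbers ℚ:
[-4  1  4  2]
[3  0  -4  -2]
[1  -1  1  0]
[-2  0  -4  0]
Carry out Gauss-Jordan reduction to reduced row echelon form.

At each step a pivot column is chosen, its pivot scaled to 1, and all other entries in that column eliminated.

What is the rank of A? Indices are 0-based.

step 1: normalize row 0 (÷-4) = (1, -1/4, -1, -1/2)
  row 1: subtract 3×row0 = (0, 3/4, -1, -1/2)
  row 2: subtract 1×row0 = (0, -3/4, 2, 1/2)
  row 3: subtract -2×row0 = (0, -1/2, -6, -1)
step 2: normalize row 1 (÷3/4) = (0, 1, -4/3, -2/3)
  row 0: subtract -1/4×row1 = (1, 0, -4/3, -2/3)
  row 2: subtract -3/4×row1 = (0, 0, 1, 0)
  row 3: subtract -1/2×row1 = (0, 0, -20/3, -4/3)
step 3: normalize row 2 (÷1) = (0, 0, 1, 0)
  row 0: subtract -4/3×row2 = (1, 0, 0, -2/3)
  row 1: subtract -4/3×row2 = (0, 1, 0, -2/3)
  row 3: subtract -20/3×row2 = (0, 0, 0, -4/3)
step 4: normalize row 3 (÷-4/3) = (0, 0, 0, 1)
  row 0: subtract -2/3×row3 = (1, 0, 0, 0)
  row 1: subtract -2/3×row3 = (0, 1, 0, 0)

rank = 4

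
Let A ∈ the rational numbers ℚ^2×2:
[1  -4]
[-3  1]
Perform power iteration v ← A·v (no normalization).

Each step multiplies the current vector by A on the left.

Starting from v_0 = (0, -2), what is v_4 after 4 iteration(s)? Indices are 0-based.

v_0 = (0, -2).
v_1 = A·v_0 = (8, -2).
v_2 = A·v_1 = (16, -26).
v_3 = A·v_2 = (120, -74).
v_4 = A·v_3 = (416, -434).

v_4 = (416, -434)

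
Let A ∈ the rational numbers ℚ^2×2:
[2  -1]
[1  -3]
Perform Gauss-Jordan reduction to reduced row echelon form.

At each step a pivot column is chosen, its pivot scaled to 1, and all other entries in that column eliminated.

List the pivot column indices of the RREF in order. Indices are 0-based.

[1] R0 /= 2  ⇒  (1, -1/2)
     R1 -= 1·R0  ⇒  (0, -5/2)
[2] R1 /= -5/2  ⇒  (0, 1)
     R0 -= -1/2·R1  ⇒  (1, 0)

pivot columns: 0, 1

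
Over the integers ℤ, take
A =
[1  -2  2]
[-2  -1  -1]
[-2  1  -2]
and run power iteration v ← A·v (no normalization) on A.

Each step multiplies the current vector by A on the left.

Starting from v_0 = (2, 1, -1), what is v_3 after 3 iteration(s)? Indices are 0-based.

v_3 = (-10, -19, -3)

v_0 = (2, 1, -1).
v_1 = A·v_0 = (-2, -4, -1).
v_2 = A·v_1 = (4, 9, 2).
v_3 = A·v_2 = (-10, -19, -3).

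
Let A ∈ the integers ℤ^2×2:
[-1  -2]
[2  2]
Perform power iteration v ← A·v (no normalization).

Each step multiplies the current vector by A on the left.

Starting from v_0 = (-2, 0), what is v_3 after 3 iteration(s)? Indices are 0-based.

v_0 = (-2, 0).
v_1 = A·v_0 = (2, -4).
v_2 = A·v_1 = (6, -4).
v_3 = A·v_2 = (2, 4).

v_3 = (2, 4)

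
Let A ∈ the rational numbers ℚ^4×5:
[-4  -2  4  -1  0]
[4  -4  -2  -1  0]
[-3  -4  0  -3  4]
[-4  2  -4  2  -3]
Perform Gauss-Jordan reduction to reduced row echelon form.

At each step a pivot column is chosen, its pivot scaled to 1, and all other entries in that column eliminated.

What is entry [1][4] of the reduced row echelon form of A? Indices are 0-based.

M[1][4] = 143/190

[1] R0 /= -4  ⇒  (1, 1/2, -1, 1/4, 0)
     R1 -= 4·R0  ⇒  (0, -6, 2, -2, 0)
     R2 -= -3·R0  ⇒  (0, -5/2, -3, -9/4, 4)
     R3 -= -4·R0  ⇒  (0, 4, -8, 3, -3)
[2] R1 /= -6  ⇒  (0, 1, -1/3, 1/3, 0)
     R0 -= 1/2·R1  ⇒  (1, 0, -5/6, 1/12, 0)
     R2 -= -5/2·R1  ⇒  (0, 0, -23/6, -17/12, 4)
     R3 -= 4·R1  ⇒  (0, 0, -20/3, 5/3, -3)
[3] R2 /= -23/6  ⇒  (0, 0, 1, 17/46, -24/23)
     R0 -= -5/6·R2  ⇒  (1, 0, 0, 9/23, -20/23)
     R1 -= -1/3·R2  ⇒  (0, 1, 0, 21/46, -8/23)
     R3 -= -20/3·R2  ⇒  (0, 0, 0, 95/23, -229/23)
[4] R3 /= 95/23  ⇒  (0, 0, 0, 1, -229/95)
     R0 -= 9/23·R3  ⇒  (1, 0, 0, 0, 7/95)
     R1 -= 21/46·R3  ⇒  (0, 1, 0, 0, 143/190)
     R2 -= 17/46·R3  ⇒  (0, 0, 1, 0, -29/190)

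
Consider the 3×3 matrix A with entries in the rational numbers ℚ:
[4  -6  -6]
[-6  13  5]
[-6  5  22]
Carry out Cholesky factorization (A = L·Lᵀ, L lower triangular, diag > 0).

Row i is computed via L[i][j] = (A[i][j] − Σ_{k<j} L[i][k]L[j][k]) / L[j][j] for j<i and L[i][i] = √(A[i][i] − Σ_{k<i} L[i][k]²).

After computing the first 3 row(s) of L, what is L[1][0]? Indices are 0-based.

L[1][0] = -3

Step 1: L[0][0] = √(4) = 2.
  L[1][0] = (-6) / L[0][0] = -3.
Step 2: L[1][1] = √(4) = 2.
  L[2][0] = (-6) / L[0][0] = -3.
  L[2][1] = (-4) / L[1][1] = -2.
Step 3: L[2][2] = √(9) = 3.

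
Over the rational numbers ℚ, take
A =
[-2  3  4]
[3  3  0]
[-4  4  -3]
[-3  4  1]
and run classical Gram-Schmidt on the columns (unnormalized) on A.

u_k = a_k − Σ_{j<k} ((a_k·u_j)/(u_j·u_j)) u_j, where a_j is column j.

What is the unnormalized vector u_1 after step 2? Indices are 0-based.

u_1 = (32/19, 189/38, 26/19, 77/38)

Step 1: u_0 = a_0 = (-2, 3, -4, -3).
Step 2: u_1 = a_1 − (-25/38)·u_0 = (32/19, 189/38, 26/19, 77/38).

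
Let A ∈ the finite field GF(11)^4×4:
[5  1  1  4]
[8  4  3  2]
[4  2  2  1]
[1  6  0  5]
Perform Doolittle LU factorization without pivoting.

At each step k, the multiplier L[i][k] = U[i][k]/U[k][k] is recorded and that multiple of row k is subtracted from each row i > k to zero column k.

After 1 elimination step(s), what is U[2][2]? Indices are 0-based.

U[2][2] = 10

k=0: U[0][0]=5
  eliminate (1,0): mult=6, new row 1: (0, 9, 8, 0); set L[1][0]=6
  eliminate (2,0): mult=3, new row 2: (0, 10, 10, 0); set L[2][0]=3
  eliminate (3,0): mult=9, new row 3: (0, 8, 2, 2); set L[3][0]=9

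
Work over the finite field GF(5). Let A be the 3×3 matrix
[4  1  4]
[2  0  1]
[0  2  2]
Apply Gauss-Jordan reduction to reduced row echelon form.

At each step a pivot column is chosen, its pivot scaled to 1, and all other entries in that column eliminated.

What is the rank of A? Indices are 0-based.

rank = 3

step 1: normalize row 0 (÷4) = (1, 4, 1)
  row 1: subtract 2×row0 = (0, 2, 4)
step 2: normalize row 1 (÷2) = (0, 1, 2)
  row 0: subtract 4×row1 = (1, 0, 3)
  row 2: subtract 2×row1 = (0, 0, 3)
step 3: normalize row 2 (÷3) = (0, 0, 1)
  row 0: subtract 3×row2 = (1, 0, 0)
  row 1: subtract 2×row2 = (0, 1, 0)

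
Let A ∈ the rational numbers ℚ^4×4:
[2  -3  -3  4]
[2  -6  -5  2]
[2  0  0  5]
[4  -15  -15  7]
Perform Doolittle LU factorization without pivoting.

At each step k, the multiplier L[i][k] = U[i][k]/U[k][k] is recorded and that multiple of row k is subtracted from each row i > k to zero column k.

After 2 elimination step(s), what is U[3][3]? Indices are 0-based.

U[3][3] = 5

k=0: U[0][0]=2
  eliminate (1,0): mult=1, new row 1: (0, -3, -2, -2); set L[1][0]=1
  eliminate (2,0): mult=1, new row 2: (0, 3, 3, 1); set L[2][0]=1
  eliminate (3,0): mult=2, new row 3: (0, -9, -9, -1); set L[3][0]=2
k=1: U[1][1]=-3
  eliminate (2,1): mult=-1, new row 2: (0, 0, 1, -1); set L[2][1]=-1
  eliminate (3,1): mult=3, new row 3: (0, 0, -3, 5); set L[3][1]=3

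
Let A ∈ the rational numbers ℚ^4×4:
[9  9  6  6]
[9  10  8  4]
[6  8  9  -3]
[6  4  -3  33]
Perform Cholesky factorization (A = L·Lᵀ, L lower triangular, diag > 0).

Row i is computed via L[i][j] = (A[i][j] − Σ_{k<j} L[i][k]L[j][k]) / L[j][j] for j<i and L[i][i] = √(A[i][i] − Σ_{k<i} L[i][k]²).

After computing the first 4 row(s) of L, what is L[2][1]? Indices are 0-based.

Step 1: L[0][0] = √(9) = 3.
  L[1][0] = (9) / L[0][0] = 3.
Step 2: L[1][1] = √(1) = 1.
  L[2][0] = (6) / L[0][0] = 2.
  L[2][1] = (2) / L[1][1] = 2.
Step 3: L[2][2] = √(1) = 1.
  L[3][0] = (6) / L[0][0] = 2.
  L[3][1] = (-2) / L[1][1] = -2.
  L[3][2] = (-3) / L[2][2] = -3.
Step 4: L[3][3] = √(16) = 4.

L[2][1] = 2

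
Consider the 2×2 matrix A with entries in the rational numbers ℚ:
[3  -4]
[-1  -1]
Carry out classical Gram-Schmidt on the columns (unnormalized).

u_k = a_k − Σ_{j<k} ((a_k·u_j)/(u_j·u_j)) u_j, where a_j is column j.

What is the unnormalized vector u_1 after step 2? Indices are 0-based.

Step 1: u_0 = a_0 = (3, -1).
Step 2: u_1 = a_1 − (-11/10)·u_0 = (-7/10, -21/10).

u_1 = (-7/10, -21/10)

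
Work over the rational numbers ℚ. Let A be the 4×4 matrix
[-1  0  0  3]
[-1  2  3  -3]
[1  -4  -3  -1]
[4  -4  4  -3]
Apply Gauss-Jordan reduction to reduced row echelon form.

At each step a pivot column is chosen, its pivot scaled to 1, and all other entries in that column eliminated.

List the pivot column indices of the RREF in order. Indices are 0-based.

step 1: normalize row 0 (÷-1) = (1, 0, 0, -3)
  row 1: subtract -1×row0 = (0, 2, 3, -6)
  row 2: subtract 1×row0 = (0, -4, -3, 2)
  row 3: subtract 4×row0 = (0, -4, 4, 9)
step 2: normalize row 1 (÷2) = (0, 1, 3/2, -3)
  row 2: subtract -4×row1 = (0, 0, 3, -10)
  row 3: subtract -4×row1 = (0, 0, 10, -3)
step 3: normalize row 2 (÷3) = (0, 0, 1, -10/3)
  row 1: subtract 3/2×row2 = (0, 1, 0, 2)
  row 3: subtract 10×row2 = (0, 0, 0, 91/3)
step 4: normalize row 3 (÷91/3) = (0, 0, 0, 1)
  row 0: subtract -3×row3 = (1, 0, 0, 0)
  row 1: subtract 2×row3 = (0, 1, 0, 0)
  row 2: subtract -10/3×row3 = (0, 0, 1, 0)

pivot columns: 0, 1, 2, 3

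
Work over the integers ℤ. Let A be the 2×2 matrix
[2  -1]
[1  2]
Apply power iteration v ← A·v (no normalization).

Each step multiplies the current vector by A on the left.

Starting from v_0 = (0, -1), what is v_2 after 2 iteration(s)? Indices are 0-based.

v_0 = (0, -1).
v_1 = A·v_0 = (1, -2).
v_2 = A·v_1 = (4, -3).

v_2 = (4, -3)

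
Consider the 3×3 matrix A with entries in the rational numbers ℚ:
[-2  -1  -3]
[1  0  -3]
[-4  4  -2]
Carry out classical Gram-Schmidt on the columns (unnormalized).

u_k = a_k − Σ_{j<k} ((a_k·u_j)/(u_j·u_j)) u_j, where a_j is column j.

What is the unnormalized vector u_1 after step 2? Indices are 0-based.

u_1 = (-7/3, 2/3, 4/3)

Step 1: u_0 = a_0 = (-2, 1, -4).
Step 2: u_1 = a_1 − (-2/3)·u_0 = (-7/3, 2/3, 4/3).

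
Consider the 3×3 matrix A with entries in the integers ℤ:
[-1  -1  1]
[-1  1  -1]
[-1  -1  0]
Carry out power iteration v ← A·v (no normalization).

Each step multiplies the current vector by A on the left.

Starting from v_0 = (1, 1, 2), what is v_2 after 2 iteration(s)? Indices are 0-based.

v_2 = (0, 0, 2)

v_0 = (1, 1, 2).
v_1 = A·v_0 = (0, -2, -2).
v_2 = A·v_1 = (0, 0, 2).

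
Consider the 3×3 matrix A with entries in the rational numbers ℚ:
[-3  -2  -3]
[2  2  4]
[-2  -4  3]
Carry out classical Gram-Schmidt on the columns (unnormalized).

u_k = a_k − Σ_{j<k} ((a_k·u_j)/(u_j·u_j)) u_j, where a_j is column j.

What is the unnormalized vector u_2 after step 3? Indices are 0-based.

u_2 = (26/21, 52/21, 13/21)

Step 1: u_0 = a_0 = (-3, 2, -2).
Step 2: u_1 = a_1 − (18/17)·u_0 = (20/17, -2/17, -32/17).
Step 3: u_2 = a_2 − (11/17)·u_0 − (-41/21)·u_1 = (26/21, 52/21, 13/21).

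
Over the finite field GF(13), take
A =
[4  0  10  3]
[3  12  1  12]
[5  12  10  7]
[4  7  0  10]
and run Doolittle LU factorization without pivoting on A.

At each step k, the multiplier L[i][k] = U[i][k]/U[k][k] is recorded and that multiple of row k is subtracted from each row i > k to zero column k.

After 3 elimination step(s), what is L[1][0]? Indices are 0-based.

Step 1: pivot at (0,0) is 4.
  row1 ← row1 − (4)·row0  ⇒  L[1][0]=4, U row1=(0, 12, 0, 0)
  row2 ← row2 − (11)·row0  ⇒  L[2][0]=11, U row2=(0, 12, 4, 0)
  row3 ← row3 − (1)·row0  ⇒  L[3][0]=1, U row3=(0, 7, 3, 7)
Step 2: pivot at (1,1) is 12.
  row2 ← row2 − (1)·row1  ⇒  L[2][1]=1, U row2=(0, 0, 4, 0)
  row3 ← row3 − (6)·row1  ⇒  L[3][1]=6, U row3=(0, 0, 3, 7)
Step 3: pivot at (2,2) is 4.
  row3 ← row3 − (4)·row2  ⇒  L[3][2]=4, U row3=(0, 0, 0, 7)

L[1][0] = 4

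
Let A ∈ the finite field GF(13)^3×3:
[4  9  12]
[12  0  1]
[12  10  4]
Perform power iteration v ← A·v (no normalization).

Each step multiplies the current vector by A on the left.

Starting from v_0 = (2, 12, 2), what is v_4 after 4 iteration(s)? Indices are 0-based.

v_4 = (1, 0, 9)

v_0 = (2, 12, 2).
v_1 = A·v_0 = (10, 0, 9).
v_2 = A·v_1 = (5, 12, 0).
v_3 = A·v_2 = (11, 8, 11).
v_4 = A·v_3 = (1, 0, 9).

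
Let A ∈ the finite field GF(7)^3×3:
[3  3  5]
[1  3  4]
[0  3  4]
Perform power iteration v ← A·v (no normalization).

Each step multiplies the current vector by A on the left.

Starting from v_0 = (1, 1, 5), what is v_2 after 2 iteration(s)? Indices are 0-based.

v_2 = (0, 6, 3)

v_0 = (1, 1, 5).
v_1 = A·v_0 = (3, 3, 2).
v_2 = A·v_1 = (0, 6, 3).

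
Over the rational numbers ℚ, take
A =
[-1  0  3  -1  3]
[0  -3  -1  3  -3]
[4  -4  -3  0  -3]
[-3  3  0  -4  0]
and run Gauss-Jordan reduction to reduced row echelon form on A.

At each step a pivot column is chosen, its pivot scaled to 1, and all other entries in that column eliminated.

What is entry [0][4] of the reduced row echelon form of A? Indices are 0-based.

step 1: normalize row 0 (÷-1) = (1, 0, -3, 1, -3)
  row 2: subtract 4×row0 = (0, -4, 9, -4, 9)
  row 3: subtract -3×row0 = (0, 3, -9, -1, -9)
step 2: normalize row 1 (÷-3) = (0, 1, 1/3, -1, 1)
  row 2: subtract -4×row1 = (0, 0, 31/3, -8, 13)
  row 3: subtract 3×row1 = (0, 0, -10, 2, -12)
step 3: normalize row 2 (÷31/3) = (0, 0, 1, -24/31, 39/31)
  row 0: subtract -3×row2 = (1, 0, 0, -41/31, 24/31)
  row 1: subtract 1/3×row2 = (0, 1, 0, -23/31, 18/31)
  row 3: subtract -10×row2 = (0, 0, 0, -178/31, 18/31)
step 4: normalize row 3 (÷-178/31) = (0, 0, 0, 1, -9/89)
  row 0: subtract -41/31×row3 = (1, 0, 0, 0, 57/89)
  row 1: subtract -23/31×row3 = (0, 1, 0, 0, 45/89)
  row 2: subtract -24/31×row3 = (0, 0, 1, 0, 105/89)

M[0][4] = 57/89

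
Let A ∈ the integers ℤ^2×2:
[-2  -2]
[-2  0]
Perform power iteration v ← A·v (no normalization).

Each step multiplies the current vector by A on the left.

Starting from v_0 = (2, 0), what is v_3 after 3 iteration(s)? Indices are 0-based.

v_0 = (2, 0).
v_1 = A·v_0 = (-4, -4).
v_2 = A·v_1 = (16, 8).
v_3 = A·v_2 = (-48, -32).

v_3 = (-48, -32)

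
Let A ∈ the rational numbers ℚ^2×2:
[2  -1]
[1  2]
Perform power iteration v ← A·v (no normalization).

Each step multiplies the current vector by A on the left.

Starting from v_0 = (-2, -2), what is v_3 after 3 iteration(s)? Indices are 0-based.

v_3 = (18, -26)

v_0 = (-2, -2).
v_1 = A·v_0 = (-2, -6).
v_2 = A·v_1 = (2, -14).
v_3 = A·v_2 = (18, -26).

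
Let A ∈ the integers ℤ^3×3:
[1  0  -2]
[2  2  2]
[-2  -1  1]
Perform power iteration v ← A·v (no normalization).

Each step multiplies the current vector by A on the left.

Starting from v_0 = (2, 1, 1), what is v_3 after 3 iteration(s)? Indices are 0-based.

v_0 = (2, 1, 1).
v_1 = A·v_0 = (0, 8, -4).
v_2 = A·v_1 = (8, 8, -12).
v_3 = A·v_2 = (32, 8, -36).

v_3 = (32, 8, -36)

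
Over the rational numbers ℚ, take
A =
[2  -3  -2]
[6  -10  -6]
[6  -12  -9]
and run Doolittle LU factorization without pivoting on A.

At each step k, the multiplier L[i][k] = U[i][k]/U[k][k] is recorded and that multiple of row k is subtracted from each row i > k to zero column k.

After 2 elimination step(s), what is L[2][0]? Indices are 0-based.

[col 0] pivot 2
  R1 -= 3*R0 → (0, -1, 0)  (L[1][0] := 3)
  R2 -= 3*R0 → (0, -3, -3)  (L[2][0] := 3)
[col 1] pivot -1
  R2 -= 3*R1 → (0, 0, -3)  (L[2][1] := 3)

L[2][0] = 3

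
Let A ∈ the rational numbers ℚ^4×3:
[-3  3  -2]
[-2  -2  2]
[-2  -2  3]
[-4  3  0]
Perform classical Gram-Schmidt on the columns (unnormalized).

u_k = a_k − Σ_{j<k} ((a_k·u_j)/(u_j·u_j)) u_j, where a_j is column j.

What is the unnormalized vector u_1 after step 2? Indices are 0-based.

Step 1: u_0 = a_0 = (-3, -2, -2, -4).
Step 2: u_1 = a_1 − (-13/33)·u_0 = (20/11, -92/33, -92/33, 47/33).

u_1 = (20/11, -92/33, -92/33, 47/33)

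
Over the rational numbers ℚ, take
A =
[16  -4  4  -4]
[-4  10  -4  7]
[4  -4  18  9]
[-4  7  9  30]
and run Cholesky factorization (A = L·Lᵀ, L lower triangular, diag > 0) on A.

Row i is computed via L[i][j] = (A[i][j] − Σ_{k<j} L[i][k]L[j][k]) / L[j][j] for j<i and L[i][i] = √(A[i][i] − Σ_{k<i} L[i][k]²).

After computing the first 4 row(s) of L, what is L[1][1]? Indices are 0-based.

L[1][1] = 3

Step 1: L[0][0] = √(16) = 4.
  L[1][0] = (-4) / L[0][0] = -1.
Step 2: L[1][1] = √(9) = 3.
  L[2][0] = (4) / L[0][0] = 1.
  L[2][1] = (-3) / L[1][1] = -1.
Step 3: L[2][2] = √(16) = 4.
  L[3][0] = (-4) / L[0][0] = -1.
  L[3][1] = (6) / L[1][1] = 2.
  L[3][2] = (12) / L[2][2] = 3.
Step 4: L[3][3] = √(16) = 4.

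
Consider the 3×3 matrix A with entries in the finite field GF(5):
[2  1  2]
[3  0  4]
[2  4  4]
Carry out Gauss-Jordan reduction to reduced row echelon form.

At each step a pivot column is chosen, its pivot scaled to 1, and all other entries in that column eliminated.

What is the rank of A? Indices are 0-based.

rank = 3

[1] R0 /= 2  ⇒  (1, 3, 1)
     R1 -= 3·R0  ⇒  (0, 1, 1)
     R2 -= 2·R0  ⇒  (0, 3, 2)
[2] R1 /= 1  ⇒  (0, 1, 1)
     R0 -= 3·R1  ⇒  (1, 0, 3)
     R2 -= 3·R1  ⇒  (0, 0, 4)
[3] R2 /= 4  ⇒  (0, 0, 1)
     R0 -= 3·R2  ⇒  (1, 0, 0)
     R1 -= 1·R2  ⇒  (0, 1, 0)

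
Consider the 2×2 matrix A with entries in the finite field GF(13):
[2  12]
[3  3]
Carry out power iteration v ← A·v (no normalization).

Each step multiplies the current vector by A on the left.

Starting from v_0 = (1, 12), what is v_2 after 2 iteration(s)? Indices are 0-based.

v_0 = (1, 12).
v_1 = A·v_0 = (3, 0).
v_2 = A·v_1 = (6, 9).

v_2 = (6, 9)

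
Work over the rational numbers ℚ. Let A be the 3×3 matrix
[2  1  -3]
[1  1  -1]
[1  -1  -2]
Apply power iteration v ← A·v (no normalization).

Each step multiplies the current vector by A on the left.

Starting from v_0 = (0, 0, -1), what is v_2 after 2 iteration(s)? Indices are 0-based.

v_0 = (0, 0, -1).
v_1 = A·v_0 = (3, 1, 2).
v_2 = A·v_1 = (1, 2, -2).

v_2 = (1, 2, -2)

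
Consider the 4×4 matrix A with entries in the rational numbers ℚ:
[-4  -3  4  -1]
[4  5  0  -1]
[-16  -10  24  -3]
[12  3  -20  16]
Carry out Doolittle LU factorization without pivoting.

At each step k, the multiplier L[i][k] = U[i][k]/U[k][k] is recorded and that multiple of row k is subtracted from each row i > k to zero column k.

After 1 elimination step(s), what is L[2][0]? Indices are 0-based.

L[2][0] = 4

[col 0] pivot -4
  R1 -= -1*R0 → (0, 2, 4, -2)  (L[1][0] := -1)
  R2 -= 4*R0 → (0, 2, 8, 1)  (L[2][0] := 4)
  R3 -= -3*R0 → (0, -6, -8, 13)  (L[3][0] := -3)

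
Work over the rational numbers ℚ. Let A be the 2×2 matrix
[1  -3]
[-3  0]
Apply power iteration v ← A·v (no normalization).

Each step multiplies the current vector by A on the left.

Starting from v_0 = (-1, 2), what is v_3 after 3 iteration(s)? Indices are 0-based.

v_3 = (-79, 48)

v_0 = (-1, 2).
v_1 = A·v_0 = (-7, 3).
v_2 = A·v_1 = (-16, 21).
v_3 = A·v_2 = (-79, 48).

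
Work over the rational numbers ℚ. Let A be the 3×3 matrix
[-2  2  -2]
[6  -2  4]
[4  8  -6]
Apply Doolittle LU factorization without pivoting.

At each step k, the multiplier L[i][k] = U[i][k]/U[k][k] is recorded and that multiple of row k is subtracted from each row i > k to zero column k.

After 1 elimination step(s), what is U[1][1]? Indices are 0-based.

U[1][1] = 4

[col 0] pivot -2
  R1 -= -3*R0 → (0, 4, -2)  (L[1][0] := -3)
  R2 -= -2*R0 → (0, 12, -10)  (L[2][0] := -2)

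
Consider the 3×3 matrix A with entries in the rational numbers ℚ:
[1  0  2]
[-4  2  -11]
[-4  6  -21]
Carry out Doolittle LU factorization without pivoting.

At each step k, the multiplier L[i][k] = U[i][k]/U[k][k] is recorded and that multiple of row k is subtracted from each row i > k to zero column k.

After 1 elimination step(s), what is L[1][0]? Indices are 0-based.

k=0: U[0][0]=1
  eliminate (1,0): mult=-4, new row 1: (0, 2, -3); set L[1][0]=-4
  eliminate (2,0): mult=-4, new row 2: (0, 6, -13); set L[2][0]=-4

L[1][0] = -4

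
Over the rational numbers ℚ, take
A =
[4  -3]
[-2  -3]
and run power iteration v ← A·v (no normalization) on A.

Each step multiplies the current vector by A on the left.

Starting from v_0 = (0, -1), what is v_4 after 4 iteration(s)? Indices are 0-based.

v_4 = (111, -231)

v_0 = (0, -1).
v_1 = A·v_0 = (3, 3).
v_2 = A·v_1 = (3, -15).
v_3 = A·v_2 = (57, 39).
v_4 = A·v_3 = (111, -231).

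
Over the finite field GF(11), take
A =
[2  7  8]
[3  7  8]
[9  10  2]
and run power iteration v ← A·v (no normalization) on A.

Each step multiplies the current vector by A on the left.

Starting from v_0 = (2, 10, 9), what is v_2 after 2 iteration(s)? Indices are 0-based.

v_0 = (2, 10, 9).
v_1 = A·v_0 = (3, 5, 4).
v_2 = A·v_1 = (7, 10, 8).

v_2 = (7, 10, 8)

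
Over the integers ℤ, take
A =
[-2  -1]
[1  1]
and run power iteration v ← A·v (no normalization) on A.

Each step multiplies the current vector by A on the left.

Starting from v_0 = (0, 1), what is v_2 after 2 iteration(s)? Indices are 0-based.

v_2 = (1, 0)

v_0 = (0, 1).
v_1 = A·v_0 = (-1, 1).
v_2 = A·v_1 = (1, 0).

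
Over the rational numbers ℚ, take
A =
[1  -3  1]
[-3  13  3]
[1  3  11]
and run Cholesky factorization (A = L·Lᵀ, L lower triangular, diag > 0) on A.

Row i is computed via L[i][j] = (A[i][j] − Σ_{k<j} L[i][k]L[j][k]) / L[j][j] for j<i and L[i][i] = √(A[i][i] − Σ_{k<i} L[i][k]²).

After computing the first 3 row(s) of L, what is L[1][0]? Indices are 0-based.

L[1][0] = -3

Step 1: L[0][0] = √(1) = 1.
  L[1][0] = (-3) / L[0][0] = -3.
Step 2: L[1][1] = √(4) = 2.
  L[2][0] = (1) / L[0][0] = 1.
  L[2][1] = (6) / L[1][1] = 3.
Step 3: L[2][2] = √(1) = 1.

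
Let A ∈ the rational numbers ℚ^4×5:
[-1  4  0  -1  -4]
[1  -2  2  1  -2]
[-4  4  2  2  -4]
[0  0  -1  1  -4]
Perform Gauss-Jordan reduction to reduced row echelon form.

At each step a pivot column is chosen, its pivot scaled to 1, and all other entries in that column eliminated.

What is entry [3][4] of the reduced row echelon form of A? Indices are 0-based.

M[3][4] = -4

[1] R0 /= -1  ⇒  (1, -4, 0, 1, 4)
     R1 -= 1·R0  ⇒  (0, 2, 2, 0, -6)
     R2 -= -4·R0  ⇒  (0, -12, 2, 6, 12)
[2] R1 /= 2  ⇒  (0, 1, 1, 0, -3)
     R0 -= -4·R1  ⇒  (1, 0, 4, 1, -8)
     R2 -= -12·R1  ⇒  (0, 0, 14, 6, -24)
[3] R2 /= 14  ⇒  (0, 0, 1, 3/7, -12/7)
     R0 -= 4·R2  ⇒  (1, 0, 0, -5/7, -8/7)
     R1 -= 1·R2  ⇒  (0, 1, 0, -3/7, -9/7)
     R3 -= -1·R2  ⇒  (0, 0, 0, 10/7, -40/7)
[4] R3 /= 10/7  ⇒  (0, 0, 0, 1, -4)
     R0 -= -5/7·R3  ⇒  (1, 0, 0, 0, -4)
     R1 -= -3/7·R3  ⇒  (0, 1, 0, 0, -3)
     R2 -= 3/7·R3  ⇒  (0, 0, 1, 0, 0)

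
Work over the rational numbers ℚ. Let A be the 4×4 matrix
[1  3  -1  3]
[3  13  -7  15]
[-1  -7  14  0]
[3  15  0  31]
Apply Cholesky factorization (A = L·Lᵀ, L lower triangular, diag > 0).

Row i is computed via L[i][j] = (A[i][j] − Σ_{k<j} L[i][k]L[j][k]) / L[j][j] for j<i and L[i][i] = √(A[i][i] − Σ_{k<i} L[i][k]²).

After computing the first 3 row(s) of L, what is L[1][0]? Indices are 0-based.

L[1][0] = 3

Step 1: L[0][0] = √(1) = 1.
  L[1][0] = (3) / L[0][0] = 3.
Step 2: L[1][1] = √(4) = 2.
  L[2][0] = (-1) / L[0][0] = -1.
  L[2][1] = (-4) / L[1][1] = -2.
Step 3: L[2][2] = √(9) = 3.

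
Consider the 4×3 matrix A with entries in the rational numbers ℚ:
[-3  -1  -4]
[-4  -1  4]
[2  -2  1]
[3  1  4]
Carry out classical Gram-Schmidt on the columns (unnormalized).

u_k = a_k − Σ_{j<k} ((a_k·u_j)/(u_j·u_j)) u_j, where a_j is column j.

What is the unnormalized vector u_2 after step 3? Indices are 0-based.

Step 1: u_0 = a_0 = (-3, -4, 2, 3).
Step 2: u_1 = a_1 − (3/19)·u_0 = (-10/19, -7/19, -44/19, 10/19).
Step 3: u_2 = a_2 − (5/19)·u_0 − (8/115)·u_1 = (-73/23, 584/115, 73/115, 73/23).

u_2 = (-73/23, 584/115, 73/115, 73/23)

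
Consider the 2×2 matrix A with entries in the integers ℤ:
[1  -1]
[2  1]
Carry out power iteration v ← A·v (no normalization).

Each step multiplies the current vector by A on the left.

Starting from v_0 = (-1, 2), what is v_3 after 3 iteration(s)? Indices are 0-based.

v_3 = (3, -12)

v_0 = (-1, 2).
v_1 = A·v_0 = (-3, 0).
v_2 = A·v_1 = (-3, -6).
v_3 = A·v_2 = (3, -12).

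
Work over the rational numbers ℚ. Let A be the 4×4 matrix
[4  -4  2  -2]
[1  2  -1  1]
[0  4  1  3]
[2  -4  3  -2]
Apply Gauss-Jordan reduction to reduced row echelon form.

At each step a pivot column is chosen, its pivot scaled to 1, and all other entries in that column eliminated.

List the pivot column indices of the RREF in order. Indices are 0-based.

pivot(0,0)=4: scale R0 → (1, -1, 1/2, -1/2)
  clear (1,0): R1 −= (1)R0 → (0, 3, -3/2, 3/2)
  clear (3,0): R3 −= (2)R0 → (0, -2, 2, -1)
pivot(1,1)=3: scale R1 → (0, 1, -1/2, 1/2)
  clear (0,1): R0 −= (-1)R1 → (1, 0, 0, 0)
  clear (2,1): R2 −= (4)R1 → (0, 0, 3, 1)
  clear (3,1): R3 −= (-2)R1 → (0, 0, 1, 0)
pivot(2,2)=3: scale R2 → (0, 0, 1, 1/3)
  clear (1,2): R1 −= (-1/2)R2 → (0, 1, 0, 2/3)
  clear (3,2): R3 −= (1)R2 → (0, 0, 0, -1/3)
pivot(3,3)=-1/3: scale R3 → (0, 0, 0, 1)
  clear (1,3): R1 −= (2/3)R3 → (0, 1, 0, 0)
  clear (2,3): R2 −= (1/3)R3 → (0, 0, 1, 0)

pivot columns: 0, 1, 2, 3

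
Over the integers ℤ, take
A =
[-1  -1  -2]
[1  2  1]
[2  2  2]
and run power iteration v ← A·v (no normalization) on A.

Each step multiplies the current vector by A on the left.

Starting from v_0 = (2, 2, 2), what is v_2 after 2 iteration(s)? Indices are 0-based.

v_0 = (2, 2, 2).
v_1 = A·v_0 = (-8, 8, 12).
v_2 = A·v_1 = (-24, 20, 24).

v_2 = (-24, 20, 24)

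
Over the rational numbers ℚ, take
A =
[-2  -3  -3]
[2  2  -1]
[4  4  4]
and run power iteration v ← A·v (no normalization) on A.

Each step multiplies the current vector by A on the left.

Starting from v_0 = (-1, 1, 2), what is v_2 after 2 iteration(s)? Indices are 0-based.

v_0 = (-1, 1, 2).
v_1 = A·v_0 = (-7, -2, 8).
v_2 = A·v_1 = (-4, -26, -4).

v_2 = (-4, -26, -4)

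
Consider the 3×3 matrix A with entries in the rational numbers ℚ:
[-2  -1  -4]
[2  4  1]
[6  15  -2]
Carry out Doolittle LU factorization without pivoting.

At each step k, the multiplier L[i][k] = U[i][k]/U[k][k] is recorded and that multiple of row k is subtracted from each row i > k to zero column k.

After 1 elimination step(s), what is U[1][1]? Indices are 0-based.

k=0: U[0][0]=-2
  eliminate (1,0): mult=-1, new row 1: (0, 3, -3); set L[1][0]=-1
  eliminate (2,0): mult=-3, new row 2: (0, 12, -14); set L[2][0]=-3

U[1][1] = 3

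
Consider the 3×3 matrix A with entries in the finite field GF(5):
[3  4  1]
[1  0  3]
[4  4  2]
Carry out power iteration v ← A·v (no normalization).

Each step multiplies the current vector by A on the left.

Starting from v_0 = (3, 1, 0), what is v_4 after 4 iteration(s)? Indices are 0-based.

v_0 = (3, 1, 0).
v_1 = A·v_0 = (3, 3, 1).
v_2 = A·v_1 = (2, 1, 1).
v_3 = A·v_2 = (1, 0, 4).
v_4 = A·v_3 = (2, 3, 2).

v_4 = (2, 3, 2)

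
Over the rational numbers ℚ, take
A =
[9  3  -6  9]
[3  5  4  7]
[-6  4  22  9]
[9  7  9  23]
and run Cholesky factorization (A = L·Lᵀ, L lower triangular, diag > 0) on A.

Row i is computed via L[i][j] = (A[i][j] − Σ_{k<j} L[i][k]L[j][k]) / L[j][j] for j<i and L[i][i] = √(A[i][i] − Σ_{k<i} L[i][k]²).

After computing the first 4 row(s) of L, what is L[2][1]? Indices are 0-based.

Step 1: L[0][0] = √(9) = 3.
  L[1][0] = (3) / L[0][0] = 1.
Step 2: L[1][1] = √(4) = 2.
  L[2][0] = (-6) / L[0][0] = -2.
  L[2][1] = (6) / L[1][1] = 3.
Step 3: L[2][2] = √(9) = 3.
  L[3][0] = (9) / L[0][0] = 3.
  L[3][1] = (4) / L[1][1] = 2.
  L[3][2] = (9) / L[2][2] = 3.
Step 4: L[3][3] = √(1) = 1.

L[2][1] = 3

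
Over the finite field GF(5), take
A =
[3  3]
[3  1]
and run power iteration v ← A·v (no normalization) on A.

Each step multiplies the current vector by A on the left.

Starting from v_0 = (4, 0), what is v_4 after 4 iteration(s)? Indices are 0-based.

v_0 = (4, 0).
v_1 = A·v_0 = (2, 2).
v_2 = A·v_1 = (2, 3).
v_3 = A·v_2 = (0, 4).
v_4 = A·v_3 = (2, 4).

v_4 = (2, 4)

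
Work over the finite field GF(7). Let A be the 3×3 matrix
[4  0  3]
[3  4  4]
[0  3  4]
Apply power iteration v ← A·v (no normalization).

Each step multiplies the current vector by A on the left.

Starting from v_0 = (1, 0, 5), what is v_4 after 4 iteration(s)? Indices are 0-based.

v_0 = (1, 0, 5).
v_1 = A·v_0 = (5, 2, 6).
v_2 = A·v_1 = (3, 5, 2).
v_3 = A·v_2 = (4, 2, 2).
v_4 = A·v_3 = (1, 0, 0).

v_4 = (1, 0, 0)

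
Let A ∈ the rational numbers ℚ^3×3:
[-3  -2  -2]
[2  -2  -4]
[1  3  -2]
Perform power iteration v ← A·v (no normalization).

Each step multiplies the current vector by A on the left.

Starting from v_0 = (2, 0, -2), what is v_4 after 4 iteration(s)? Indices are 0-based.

v_4 = (98, 1308, 478)

v_0 = (2, 0, -2).
v_1 = A·v_0 = (-2, 12, 6).
v_2 = A·v_1 = (-30, -52, 22).
v_3 = A·v_2 = (150, -44, -230).
v_4 = A·v_3 = (98, 1308, 478).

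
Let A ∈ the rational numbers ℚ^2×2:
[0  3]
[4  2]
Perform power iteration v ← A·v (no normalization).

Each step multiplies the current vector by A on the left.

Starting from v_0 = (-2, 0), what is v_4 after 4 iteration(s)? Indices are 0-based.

v_4 = (-384, -448)

v_0 = (-2, 0).
v_1 = A·v_0 = (0, -8).
v_2 = A·v_1 = (-24, -16).
v_3 = A·v_2 = (-48, -128).
v_4 = A·v_3 = (-384, -448).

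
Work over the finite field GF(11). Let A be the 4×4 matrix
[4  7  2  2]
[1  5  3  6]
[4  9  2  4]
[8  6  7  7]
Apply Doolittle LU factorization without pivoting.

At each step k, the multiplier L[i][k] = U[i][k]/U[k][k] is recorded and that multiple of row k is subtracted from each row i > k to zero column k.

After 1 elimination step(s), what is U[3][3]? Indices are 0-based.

k=0: U[0][0]=4
  eliminate (1,0): mult=3, new row 1: (0, 6, 8, 0); set L[1][0]=3
  eliminate (2,0): mult=1, new row 2: (0, 2, 0, 2); set L[2][0]=1
  eliminate (3,0): mult=2, new row 3: (0, 3, 3, 3); set L[3][0]=2

U[3][3] = 3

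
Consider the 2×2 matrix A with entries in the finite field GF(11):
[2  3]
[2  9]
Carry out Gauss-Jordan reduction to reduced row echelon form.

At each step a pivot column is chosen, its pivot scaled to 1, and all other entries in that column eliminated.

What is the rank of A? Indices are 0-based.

rank = 2

step 1: normalize row 0 (÷2) = (1, 7)
  row 1: subtract 2×row0 = (0, 6)
step 2: normalize row 1 (÷6) = (0, 1)
  row 0: subtract 7×row1 = (1, 0)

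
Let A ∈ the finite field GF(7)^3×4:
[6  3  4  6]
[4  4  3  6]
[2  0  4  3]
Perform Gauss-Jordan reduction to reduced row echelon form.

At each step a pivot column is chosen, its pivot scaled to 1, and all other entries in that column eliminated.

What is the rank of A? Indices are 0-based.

rank = 3

pivot(0,0)=6: scale R0 → (1, 4, 3, 1)
  clear (1,0): R1 −= (4)R0 → (0, 2, 5, 2)
  clear (2,0): R2 −= (2)R0 → (0, 6, 5, 1)
pivot(1,1)=2: scale R1 → (0, 1, 6, 1)
  clear (0,1): R0 −= (4)R1 → (1, 0, 0, 4)
  clear (2,1): R2 −= (6)R1 → (0, 0, 4, 2)
pivot(2,2)=4: scale R2 → (0, 0, 1, 4)
  clear (1,2): R1 −= (6)R2 → (0, 1, 0, 5)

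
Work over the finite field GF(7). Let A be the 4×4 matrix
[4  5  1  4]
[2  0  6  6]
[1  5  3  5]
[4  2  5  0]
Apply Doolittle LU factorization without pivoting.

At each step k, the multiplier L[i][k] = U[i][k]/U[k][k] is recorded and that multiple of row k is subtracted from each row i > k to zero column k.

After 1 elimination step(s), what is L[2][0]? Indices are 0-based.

L[2][0] = 2

Step 1: pivot at (0,0) is 4.
  row1 ← row1 − (4)·row0  ⇒  L[1][0]=4, U row1=(0, 1, 2, 4)
  row2 ← row2 − (2)·row0  ⇒  L[2][0]=2, U row2=(0, 2, 1, 4)
  row3 ← row3 − (1)·row0  ⇒  L[3][0]=1, U row3=(0, 4, 4, 3)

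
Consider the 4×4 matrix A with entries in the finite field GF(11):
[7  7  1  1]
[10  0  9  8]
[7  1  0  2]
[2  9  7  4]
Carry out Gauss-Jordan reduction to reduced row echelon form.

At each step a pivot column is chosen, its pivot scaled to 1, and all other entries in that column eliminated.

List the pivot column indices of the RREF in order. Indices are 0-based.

pivot columns: 0, 1, 2, 3

[1] R0 /= 7  ⇒  (1, 1, 8, 8)
     R1 -= 10·R0  ⇒  (0, 1, 6, 5)
     R2 -= 7·R0  ⇒  (0, 5, 10, 1)
     R3 -= 2·R0  ⇒  (0, 7, 2, 10)
[2] R1 /= 1  ⇒  (0, 1, 6, 5)
     R0 -= 1·R1  ⇒  (1, 0, 2, 3)
     R2 -= 5·R1  ⇒  (0, 0, 2, 9)
     R3 -= 7·R1  ⇒  (0, 0, 4, 8)
[3] R2 /= 2  ⇒  (0, 0, 1, 10)
     R0 -= 2·R2  ⇒  (1, 0, 0, 5)
     R1 -= 6·R2  ⇒  (0, 1, 0, 0)
     R3 -= 4·R2  ⇒  (0, 0, 0, 1)
[4] R3 /= 1  ⇒  (0, 0, 0, 1)
     R0 -= 5·R3  ⇒  (1, 0, 0, 0)
     R2 -= 10·R3  ⇒  (0, 0, 1, 0)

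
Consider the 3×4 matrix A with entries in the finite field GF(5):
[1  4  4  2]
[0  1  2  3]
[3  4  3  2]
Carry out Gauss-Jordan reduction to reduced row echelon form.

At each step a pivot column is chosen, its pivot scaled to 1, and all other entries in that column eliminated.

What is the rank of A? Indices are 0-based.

pivot(0,0)=1: scale R0 → (1, 4, 4, 2)
  clear (2,0): R2 −= (3)R0 → (0, 2, 1, 1)
pivot(1,1)=1: scale R1 → (0, 1, 2, 3)
  clear (0,1): R0 −= (4)R1 → (1, 0, 1, 0)
  clear (2,1): R2 −= (2)R1 → (0, 0, 2, 0)
pivot(2,2)=2: scale R2 → (0, 0, 1, 0)
  clear (0,2): R0 −= (1)R2 → (1, 0, 0, 0)
  clear (1,2): R1 −= (2)R2 → (0, 1, 0, 3)

rank = 3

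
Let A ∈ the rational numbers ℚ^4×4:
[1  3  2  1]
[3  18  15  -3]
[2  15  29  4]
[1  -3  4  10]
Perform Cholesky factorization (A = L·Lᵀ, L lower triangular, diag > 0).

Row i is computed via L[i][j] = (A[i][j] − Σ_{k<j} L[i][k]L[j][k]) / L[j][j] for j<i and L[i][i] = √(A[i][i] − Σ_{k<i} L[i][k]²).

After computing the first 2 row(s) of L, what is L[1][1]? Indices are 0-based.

L[1][1] = 3

Step 1: L[0][0] = √(1) = 1.
  L[1][0] = (3) / L[0][0] = 3.
Step 2: L[1][1] = √(9) = 3.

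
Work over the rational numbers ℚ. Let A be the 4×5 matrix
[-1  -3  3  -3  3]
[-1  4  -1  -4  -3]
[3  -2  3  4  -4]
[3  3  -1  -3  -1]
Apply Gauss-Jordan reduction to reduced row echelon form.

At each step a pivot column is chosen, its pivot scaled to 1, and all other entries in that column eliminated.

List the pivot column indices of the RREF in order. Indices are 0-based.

[1] R0 /= -1  ⇒  (1, 3, -3, 3, -3)
     R1 -= -1·R0  ⇒  (0, 7, -4, -1, -6)
     R2 -= 3·R0  ⇒  (0, -11, 12, -5, 5)
     R3 -= 3·R0  ⇒  (0, -6, 8, -12, 8)
[2] R1 /= 7  ⇒  (0, 1, -4/7, -1/7, -6/7)
     R0 -= 3·R1  ⇒  (1, 0, -9/7, 24/7, -3/7)
     R2 -= -11·R1  ⇒  (0, 0, 40/7, -46/7, -31/7)
     R3 -= -6·R1  ⇒  (0, 0, 32/7, -90/7, 20/7)
[3] R2 /= 40/7  ⇒  (0, 0, 1, -23/20, -31/40)
     R0 -= -9/7·R2  ⇒  (1, 0, 0, 39/20, -57/40)
     R1 -= -4/7·R2  ⇒  (0, 1, 0, -4/5, -13/10)
     R3 -= 32/7·R2  ⇒  (0, 0, 0, -38/5, 32/5)
[4] R3 /= -38/5  ⇒  (0, 0, 0, 1, -16/19)
     R0 -= 39/20·R3  ⇒  (1, 0, 0, 0, 33/152)
     R1 -= -4/5·R3  ⇒  (0, 1, 0, 0, -75/38)
     R2 -= -23/20·R3  ⇒  (0, 0, 1, 0, -265/152)

pivot columns: 0, 1, 2, 3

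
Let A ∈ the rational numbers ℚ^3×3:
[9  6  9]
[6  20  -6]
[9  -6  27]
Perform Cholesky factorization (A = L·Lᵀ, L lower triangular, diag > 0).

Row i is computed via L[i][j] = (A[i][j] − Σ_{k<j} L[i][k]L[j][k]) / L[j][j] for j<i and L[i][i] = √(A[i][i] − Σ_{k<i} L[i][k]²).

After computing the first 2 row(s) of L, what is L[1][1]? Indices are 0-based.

Step 1: L[0][0] = √(9) = 3.
  L[1][0] = (6) / L[0][0] = 2.
Step 2: L[1][1] = √(16) = 4.

L[1][1] = 4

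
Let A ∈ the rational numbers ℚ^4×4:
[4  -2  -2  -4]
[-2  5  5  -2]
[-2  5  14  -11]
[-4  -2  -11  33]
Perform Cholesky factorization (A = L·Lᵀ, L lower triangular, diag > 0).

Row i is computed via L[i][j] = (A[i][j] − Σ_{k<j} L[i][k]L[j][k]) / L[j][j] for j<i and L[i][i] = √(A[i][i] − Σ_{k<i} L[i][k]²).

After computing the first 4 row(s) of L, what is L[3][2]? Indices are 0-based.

Step 1: L[0][0] = √(4) = 2.
  L[1][0] = (-2) / L[0][0] = -1.
Step 2: L[1][1] = √(4) = 2.
  L[2][0] = (-2) / L[0][0] = -1.
  L[2][1] = (4) / L[1][1] = 2.
Step 3: L[2][2] = √(9) = 3.
  L[3][0] = (-4) / L[0][0] = -2.
  L[3][1] = (-4) / L[1][1] = -2.
  L[3][2] = (-9) / L[2][2] = -3.
Step 4: L[3][3] = √(16) = 4.

L[3][2] = -3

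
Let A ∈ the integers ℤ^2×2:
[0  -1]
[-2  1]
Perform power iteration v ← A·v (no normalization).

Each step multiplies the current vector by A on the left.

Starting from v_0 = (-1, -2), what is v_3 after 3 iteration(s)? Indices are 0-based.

v_3 = (4, -4)

v_0 = (-1, -2).
v_1 = A·v_0 = (2, 0).
v_2 = A·v_1 = (0, -4).
v_3 = A·v_2 = (4, -4).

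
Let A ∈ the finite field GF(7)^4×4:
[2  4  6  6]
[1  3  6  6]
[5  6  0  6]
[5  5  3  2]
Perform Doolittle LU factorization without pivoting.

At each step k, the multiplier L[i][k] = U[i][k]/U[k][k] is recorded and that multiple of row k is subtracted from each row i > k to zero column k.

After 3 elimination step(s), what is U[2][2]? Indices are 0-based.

U[2][2] = 4

k=0: U[0][0]=2
  eliminate (1,0): mult=4, new row 1: (0, 1, 3, 3); set L[1][0]=4
  eliminate (2,0): mult=6, new row 2: (0, 3, 6, 5); set L[2][0]=6
  eliminate (3,0): mult=6, new row 3: (0, 2, 2, 1); set L[3][0]=6
k=1: U[1][1]=1
  eliminate (2,1): mult=3, new row 2: (0, 0, 4, 3); set L[2][1]=3
  eliminate (3,1): mult=2, new row 3: (0, 0, 3, 2); set L[3][1]=2
k=2: U[2][2]=4
  eliminate (3,2): mult=6, new row 3: (0, 0, 0, 5); set L[3][2]=6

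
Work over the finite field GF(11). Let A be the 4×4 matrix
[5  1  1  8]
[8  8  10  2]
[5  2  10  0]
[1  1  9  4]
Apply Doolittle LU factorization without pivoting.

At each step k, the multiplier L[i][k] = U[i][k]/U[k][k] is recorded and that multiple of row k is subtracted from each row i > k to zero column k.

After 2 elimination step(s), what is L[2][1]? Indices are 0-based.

L[2][1] = 6

k=0: U[0][0]=5
  eliminate (1,0): mult=6, new row 1: (0, 2, 4, 9); set L[1][0]=6
  eliminate (2,0): mult=1, new row 2: (0, 1, 9, 3); set L[2][0]=1
  eliminate (3,0): mult=9, new row 3: (0, 3, 0, 9); set L[3][0]=9
k=1: U[1][1]=2
  eliminate (2,1): mult=6, new row 2: (0, 0, 7, 4); set L[2][1]=6
  eliminate (3,1): mult=7, new row 3: (0, 0, 5, 1); set L[3][1]=7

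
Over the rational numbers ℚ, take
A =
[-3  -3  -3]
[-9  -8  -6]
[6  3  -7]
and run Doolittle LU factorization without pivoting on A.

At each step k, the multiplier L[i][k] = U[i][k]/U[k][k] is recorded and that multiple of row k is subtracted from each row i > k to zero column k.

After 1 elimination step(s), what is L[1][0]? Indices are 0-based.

L[1][0] = 3

k=0: U[0][0]=-3
  eliminate (1,0): mult=3, new row 1: (0, 1, 3); set L[1][0]=3
  eliminate (2,0): mult=-2, new row 2: (0, -3, -13); set L[2][0]=-2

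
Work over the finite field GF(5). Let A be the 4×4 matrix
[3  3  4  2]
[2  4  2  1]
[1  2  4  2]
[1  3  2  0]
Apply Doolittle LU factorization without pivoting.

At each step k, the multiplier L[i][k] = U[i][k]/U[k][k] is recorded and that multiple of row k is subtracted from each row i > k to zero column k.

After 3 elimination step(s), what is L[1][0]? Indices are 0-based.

L[1][0] = 4

k=0: U[0][0]=3
  eliminate (1,0): mult=4, new row 1: (0, 2, 1, 3); set L[1][0]=4
  eliminate (2,0): mult=2, new row 2: (0, 1, 1, 3); set L[2][0]=2
  eliminate (3,0): mult=2, new row 3: (0, 2, 4, 1); set L[3][0]=2
k=1: U[1][1]=2
  eliminate (2,1): mult=3, new row 2: (0, 0, 3, 4); set L[2][1]=3
  eliminate (3,1): mult=1, new row 3: (0, 0, 3, 3); set L[3][1]=1
k=2: U[2][2]=3
  eliminate (3,2): mult=1, new row 3: (0, 0, 0, 4); set L[3][2]=1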